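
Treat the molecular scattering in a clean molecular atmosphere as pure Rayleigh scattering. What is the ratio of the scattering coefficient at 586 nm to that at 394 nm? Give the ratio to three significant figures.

Rayleigh scattering ∝ λ⁻⁴, so the ratio of coefficients is the inverse fourth power of the wavelength ratio.
σ(586)/σ(394) = (394/586)⁴ = (0.6724)⁴ = 0.2044.

0.204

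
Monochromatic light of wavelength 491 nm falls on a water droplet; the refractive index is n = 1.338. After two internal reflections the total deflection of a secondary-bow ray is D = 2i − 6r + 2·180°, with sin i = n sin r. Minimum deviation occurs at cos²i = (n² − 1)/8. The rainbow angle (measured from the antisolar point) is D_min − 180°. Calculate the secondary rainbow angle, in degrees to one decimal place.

52.2°

cos²i = (1.79024 − 1)/8 = 0.09878; i = arccos(0.31429) = 71.682°.
sin r = sin 71.682°/1.338 = 0.70951; r = 45.195°.
D_min = 2·71.682° − 6·45.195° + 360° = 232.193°.
Rainbow angle = D_min − 180° = 52.193°.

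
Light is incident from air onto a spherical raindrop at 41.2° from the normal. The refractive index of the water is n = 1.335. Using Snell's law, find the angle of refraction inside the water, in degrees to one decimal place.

29.6°

Snell: sin θ_r = sin θ_i / n = sin 41.2° / 1.335 = 0.6587 / 1.335 = 0.4934.
θ_r = arcsin(0.4934) = 29.56°.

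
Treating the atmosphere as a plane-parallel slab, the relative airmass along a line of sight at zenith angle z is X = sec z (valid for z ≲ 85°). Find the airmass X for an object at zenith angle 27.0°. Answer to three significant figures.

X = sec z = 1/cos 27.0° = 1/0.8910 = 1.1223.

1.12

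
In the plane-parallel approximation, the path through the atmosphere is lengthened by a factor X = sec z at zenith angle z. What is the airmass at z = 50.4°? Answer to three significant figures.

X = sec z = 1/cos 50.4° = 1/0.6374 = 1.5688.

1.57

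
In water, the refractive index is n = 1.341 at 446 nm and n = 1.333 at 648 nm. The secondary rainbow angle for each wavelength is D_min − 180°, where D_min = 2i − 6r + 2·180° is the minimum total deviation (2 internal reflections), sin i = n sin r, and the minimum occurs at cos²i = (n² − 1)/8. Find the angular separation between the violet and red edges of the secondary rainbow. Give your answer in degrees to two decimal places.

2.08°

At 446 nm (n = 1.341): cos²i = 0.09979 → i = 71.586°, r = 45.034°, D_min = 232.966°, rainbow angle = 52.966°.
At 648 nm (n = 1.333): cos²i = 0.09711 → i = 71.843°, r = 45.466°, D_min = 230.891°, rainbow angle = 50.891°.
Angular width = |52.966° − 50.891°| = 2.075°.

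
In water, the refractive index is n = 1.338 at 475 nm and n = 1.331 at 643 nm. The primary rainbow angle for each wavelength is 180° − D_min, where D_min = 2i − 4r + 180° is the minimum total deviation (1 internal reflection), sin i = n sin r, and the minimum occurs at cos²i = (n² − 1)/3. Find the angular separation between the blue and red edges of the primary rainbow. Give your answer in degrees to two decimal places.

1.01°

At 475 nm (n = 1.338): cos²i = 0.26341 → i = 59.120°, r = 39.899°, D_min = 138.643°, rainbow angle = 41.357°.
At 643 nm (n = 1.331): cos²i = 0.25719 → i = 59.527°, r = 40.356°, D_min = 137.630°, rainbow angle = 42.370°.
Angular width = |41.357° − 42.370°| = 1.013°.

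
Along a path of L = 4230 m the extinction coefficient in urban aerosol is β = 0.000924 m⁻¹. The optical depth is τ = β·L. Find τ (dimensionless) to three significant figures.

3.91

τ = β·L = 0.000924 × 4230 = 3.9085.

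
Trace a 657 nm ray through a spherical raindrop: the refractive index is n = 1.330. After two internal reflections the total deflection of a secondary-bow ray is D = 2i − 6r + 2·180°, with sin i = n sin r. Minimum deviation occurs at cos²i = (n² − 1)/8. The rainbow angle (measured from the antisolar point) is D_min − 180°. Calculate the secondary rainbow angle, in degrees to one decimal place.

cos²i = (1.76890 − 1)/8 = 0.09611; i = arccos(0.31002) = 71.940°.
sin r = sin 71.940°/1.330 = 0.71483; r = 45.630°.
D_min = 2·71.940° − 6·45.630° + 360° = 230.101°.
Rainbow angle = D_min − 180° = 50.101°.

50.1°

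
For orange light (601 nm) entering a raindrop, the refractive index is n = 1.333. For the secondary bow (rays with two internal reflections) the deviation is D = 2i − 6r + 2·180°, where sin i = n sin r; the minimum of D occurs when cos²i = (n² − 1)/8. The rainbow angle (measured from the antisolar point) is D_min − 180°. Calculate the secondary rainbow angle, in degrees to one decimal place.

cos²i = (1.77689 − 1)/8 = 0.09711; i = arccos(0.31163) = 71.843°.
sin r = sin 71.843°/1.333 = 0.71283; r = 45.466°.
D_min = 2·71.843° − 6·45.466° + 360° = 230.891°.
Rainbow angle = D_min − 180° = 50.891°.

50.9°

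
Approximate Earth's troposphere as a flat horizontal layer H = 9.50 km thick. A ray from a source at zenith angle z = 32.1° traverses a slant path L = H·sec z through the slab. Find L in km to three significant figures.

sec z = 1/cos 32.1° = 1.1805.
L = 9.50 × 1.1805 = 11.214 km.

11.2 km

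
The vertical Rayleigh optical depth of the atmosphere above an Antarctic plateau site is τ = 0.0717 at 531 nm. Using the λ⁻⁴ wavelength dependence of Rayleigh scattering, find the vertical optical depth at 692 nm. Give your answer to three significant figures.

0.0249

τ(692 nm) = τ(531 nm) × (531/692)⁴ = 0.0717 × (0.7673)⁴ = 0.0717 × 0.3467 = 0.0249.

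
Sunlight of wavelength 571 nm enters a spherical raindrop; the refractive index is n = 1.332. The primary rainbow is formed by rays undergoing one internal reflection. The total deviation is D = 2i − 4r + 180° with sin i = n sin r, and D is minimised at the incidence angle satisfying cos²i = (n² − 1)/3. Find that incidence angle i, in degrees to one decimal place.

59.5°

cos²i = (1.332² − 1)/3 = (1.77422 − 1)/3 = 0.25807.
cos i = 0.50801, so i = 59.469°.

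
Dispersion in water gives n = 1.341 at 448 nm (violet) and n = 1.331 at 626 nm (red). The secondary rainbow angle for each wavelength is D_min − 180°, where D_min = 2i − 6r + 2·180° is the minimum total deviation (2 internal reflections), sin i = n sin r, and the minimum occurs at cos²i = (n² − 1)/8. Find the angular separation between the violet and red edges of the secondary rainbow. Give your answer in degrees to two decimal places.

2.60°

At 448 nm (n = 1.341): cos²i = 0.09979 → i = 71.586°, r = 45.034°, D_min = 232.966°, rainbow angle = 52.966°.
At 626 nm (n = 1.331): cos²i = 0.09645 → i = 71.907°, r = 45.575°, D_min = 230.365°, rainbow angle = 50.365°.
Angular width = |52.966° − 50.365°| = 2.601°.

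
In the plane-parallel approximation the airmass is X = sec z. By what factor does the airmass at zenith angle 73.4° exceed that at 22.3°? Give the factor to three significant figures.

3.24

X(73.4°)/X(22.3°) = sec 73.4° / sec 22.3° = cos 22.3° / cos 73.4° = 0.9252/0.2857 = 3.2385.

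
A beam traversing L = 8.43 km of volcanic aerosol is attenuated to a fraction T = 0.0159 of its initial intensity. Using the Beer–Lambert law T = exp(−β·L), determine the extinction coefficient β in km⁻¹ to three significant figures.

0.491 km⁻¹

Beer–Lambert: T = exp(−βL) ⇒ β = −ln(T)/L = −ln(0.0159)/8.43 = 4.1414/8.43 = 0.4913 km⁻¹.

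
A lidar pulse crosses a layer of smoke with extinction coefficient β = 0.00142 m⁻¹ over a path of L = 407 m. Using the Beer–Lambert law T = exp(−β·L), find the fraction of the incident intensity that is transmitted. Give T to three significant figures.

τ = β·L = 0.00142 × 407 = 0.5779.
T = exp(−0.5779) = 0.5611.

0.561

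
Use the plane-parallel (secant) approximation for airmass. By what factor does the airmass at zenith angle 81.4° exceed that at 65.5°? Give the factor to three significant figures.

2.77

X(81.4°)/X(65.5°) = sec 81.4° / sec 65.5° = cos 65.5° / cos 81.4° = 0.4147/0.1495 = 2.7732.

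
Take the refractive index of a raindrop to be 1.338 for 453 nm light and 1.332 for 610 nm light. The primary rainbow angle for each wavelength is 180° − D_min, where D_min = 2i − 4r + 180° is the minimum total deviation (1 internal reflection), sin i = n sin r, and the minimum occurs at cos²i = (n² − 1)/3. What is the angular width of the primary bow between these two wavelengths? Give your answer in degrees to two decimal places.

0.87°

At 453 nm (n = 1.338): cos²i = 0.26341 → i = 59.120°, r = 39.899°, D_min = 138.643°, rainbow angle = 41.357°.
At 610 nm (n = 1.332): cos²i = 0.25807 → i = 59.469°, r = 40.290°, D_min = 137.776°, rainbow angle = 42.224°.
Angular width = |41.357° − 42.224°| = 0.867°.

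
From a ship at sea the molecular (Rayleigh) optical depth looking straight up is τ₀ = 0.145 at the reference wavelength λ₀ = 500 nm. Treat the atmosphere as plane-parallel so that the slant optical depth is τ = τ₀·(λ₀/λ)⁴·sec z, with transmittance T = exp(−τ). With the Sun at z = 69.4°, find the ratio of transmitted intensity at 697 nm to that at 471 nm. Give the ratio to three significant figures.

Airmass: sec 69.4° = 2.8422.
τ(697 nm) = 0.145 × (500/697)⁴ × 2.8422 = 0.145 × 0.2648 × 2.8422 = 0.1091.
τ(471 nm) = 0.145 × (500/471)⁴ × 2.8422 = 0.145 × 1.2700 × 2.8422 = 0.5234.
T(697)/T(471) = exp(τ_B − τ_A) = exp(0.4142) = 1.5132.

1.51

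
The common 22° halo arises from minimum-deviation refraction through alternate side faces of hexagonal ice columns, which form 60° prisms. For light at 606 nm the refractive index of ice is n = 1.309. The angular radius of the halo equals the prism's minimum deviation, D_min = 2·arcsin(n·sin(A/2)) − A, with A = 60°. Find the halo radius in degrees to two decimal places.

n·sin(A/2) = 1.309 × sin 30° = 1.309 × 0.5000 = 0.6545.
D_min = 2·arcsin(0.6545) − 60° = 2 × 40.882° − 60° = 21.763°.

21.76°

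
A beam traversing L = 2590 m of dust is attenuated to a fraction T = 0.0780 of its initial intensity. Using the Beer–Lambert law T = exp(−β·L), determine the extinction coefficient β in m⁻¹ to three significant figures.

0.000985 m⁻¹

Beer–Lambert: T = exp(−βL) ⇒ β = −ln(T)/L = −ln(0.0780)/2590 = 2.5510/2590 = 0.000985 m⁻¹.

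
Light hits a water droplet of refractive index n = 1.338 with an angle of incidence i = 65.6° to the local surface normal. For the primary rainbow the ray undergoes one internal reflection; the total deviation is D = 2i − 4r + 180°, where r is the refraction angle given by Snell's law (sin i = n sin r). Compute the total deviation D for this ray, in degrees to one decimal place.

sin r = sin 65.6° / 1.338 = 0.9107/1.338 = 0.6806; r = 42.89°.
D = 2·65.6° − 4·42.89° + 180° = 131.20° − 171.57° + 180° = 139.63°.

139.6°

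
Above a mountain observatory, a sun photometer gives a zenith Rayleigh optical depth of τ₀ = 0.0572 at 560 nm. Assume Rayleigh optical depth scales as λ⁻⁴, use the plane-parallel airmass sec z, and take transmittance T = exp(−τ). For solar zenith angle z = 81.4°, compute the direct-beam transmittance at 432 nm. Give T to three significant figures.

0.340

sec 81.4° = 6.6874.
τ = 0.0572 × (560/432)⁴ × 6.6874 = 0.0572 × 2.8237 × 6.6874 = 1.0801.
T = exp(−1.0801) = 0.3396.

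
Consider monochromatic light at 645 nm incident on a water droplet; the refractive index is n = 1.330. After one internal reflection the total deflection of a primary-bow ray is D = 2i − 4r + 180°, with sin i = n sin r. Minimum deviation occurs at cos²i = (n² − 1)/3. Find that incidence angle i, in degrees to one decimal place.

59.6°

cos²i = (1.330² − 1)/3 = (1.76890 − 1)/3 = 0.25630.
cos i = 0.50626, so i = 59.585°.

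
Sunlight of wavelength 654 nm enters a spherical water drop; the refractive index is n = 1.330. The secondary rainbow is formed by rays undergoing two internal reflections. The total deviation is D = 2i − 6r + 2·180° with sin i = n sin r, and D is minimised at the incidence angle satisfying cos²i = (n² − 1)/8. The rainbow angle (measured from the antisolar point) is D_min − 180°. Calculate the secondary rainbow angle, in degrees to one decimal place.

50.1°

cos²i = (1.76890 − 1)/8 = 0.09611; i = arccos(0.31002) = 71.940°.
sin r = sin 71.940°/1.330 = 0.71483; r = 45.630°.
D_min = 2·71.940° − 6·45.630° + 360° = 230.101°.
Rainbow angle = D_min − 180° = 50.101°.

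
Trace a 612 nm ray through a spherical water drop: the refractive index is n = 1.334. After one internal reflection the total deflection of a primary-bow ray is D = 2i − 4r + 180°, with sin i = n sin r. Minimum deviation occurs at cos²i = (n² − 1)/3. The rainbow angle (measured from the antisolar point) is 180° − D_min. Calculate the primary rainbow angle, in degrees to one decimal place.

cos²i = (1.77956 − 1)/3 = 0.25985; i = arccos(0.50976) = 59.352°.
sin r = sin 59.352°/1.334 = 0.64492; r = 40.159°.
D_min = 2·59.352° − 4·40.159° + 180° = 138.067°.
Rainbow angle = 180° − D_min = 41.933°.

41.9°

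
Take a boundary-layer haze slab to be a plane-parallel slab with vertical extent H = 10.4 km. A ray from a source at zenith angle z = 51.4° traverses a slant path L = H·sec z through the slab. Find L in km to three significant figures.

16.7 km

sec z = 1/cos 51.4° = 1.6029.
L = 10.4 × 1.6029 = 16.670 km.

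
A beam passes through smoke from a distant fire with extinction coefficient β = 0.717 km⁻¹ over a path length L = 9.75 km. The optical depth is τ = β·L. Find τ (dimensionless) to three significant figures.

6.99

τ = β·L = 0.717 × 9.75 = 6.9907.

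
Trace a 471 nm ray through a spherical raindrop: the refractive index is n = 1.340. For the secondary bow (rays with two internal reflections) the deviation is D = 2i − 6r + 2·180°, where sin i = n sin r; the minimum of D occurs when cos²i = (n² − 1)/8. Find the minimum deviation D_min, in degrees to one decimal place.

cos²i = (1.79560 − 1)/8 = 0.09945; i = arccos(0.31536) = 71.618°.
sin r = sin 71.618°/1.340 = 0.70819; r = 45.088°.
D_min = 2·71.618° − 6·45.088° + 360° = 232.709°.

232.7°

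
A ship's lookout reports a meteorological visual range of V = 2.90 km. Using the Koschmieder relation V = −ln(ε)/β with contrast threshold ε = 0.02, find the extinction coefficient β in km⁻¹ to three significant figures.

β = −ln(0.02) / V = 3.912 / 2.90 = 1.3490 km⁻¹.

1.35 km⁻¹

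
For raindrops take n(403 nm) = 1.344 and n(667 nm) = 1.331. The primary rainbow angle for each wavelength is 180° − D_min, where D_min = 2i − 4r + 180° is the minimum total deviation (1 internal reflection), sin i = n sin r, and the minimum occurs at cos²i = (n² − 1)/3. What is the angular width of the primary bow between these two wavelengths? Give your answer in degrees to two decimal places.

At 403 nm (n = 1.344): cos²i = 0.26878 → i = 58.772°, r = 39.512°, D_min = 139.495°, rainbow angle = 40.505°.
At 667 nm (n = 1.331): cos²i = 0.25719 → i = 59.527°, r = 40.356°, D_min = 137.630°, rainbow angle = 42.370°.
Angular width = |40.505° − 42.370°| = 1.865°.

1.86°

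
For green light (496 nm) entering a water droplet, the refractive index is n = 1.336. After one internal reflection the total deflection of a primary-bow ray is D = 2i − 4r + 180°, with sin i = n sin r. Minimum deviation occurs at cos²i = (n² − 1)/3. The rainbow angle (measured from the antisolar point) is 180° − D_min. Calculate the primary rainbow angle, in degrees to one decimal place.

41.6°

cos²i = (1.78490 − 1)/3 = 0.26163; i = arccos(0.51150) = 59.236°.
sin r = sin 59.236°/1.336 = 0.64318; r = 40.029°.
D_min = 2·59.236° − 4·40.029° + 180° = 138.356°.
Rainbow angle = 180° − D_min = 41.644°.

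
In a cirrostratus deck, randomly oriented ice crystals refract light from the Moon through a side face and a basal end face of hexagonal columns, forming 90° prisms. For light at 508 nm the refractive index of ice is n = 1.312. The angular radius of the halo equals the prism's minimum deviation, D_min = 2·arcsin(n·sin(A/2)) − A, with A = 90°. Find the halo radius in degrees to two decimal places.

n·sin(A/2) = 1.312 × sin 45° = 1.312 × 0.7071 = 0.9277.
D_min = 2·arcsin(0.9277) − 90° = 2 × 68.083° − 90° = 46.166°.

46.17°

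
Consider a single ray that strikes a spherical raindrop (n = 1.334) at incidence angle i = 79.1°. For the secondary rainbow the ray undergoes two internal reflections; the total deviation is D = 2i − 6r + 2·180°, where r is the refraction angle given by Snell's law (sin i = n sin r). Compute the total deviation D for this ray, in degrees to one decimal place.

233.8°

sin r = sin 79.1° / 1.334 = 0.9820/1.334 = 0.7361; r = 47.40°.
D = 2·79.1° − 6·47.40° + 2·180° = 158.20° − 284.40° + 360° = 233.80°.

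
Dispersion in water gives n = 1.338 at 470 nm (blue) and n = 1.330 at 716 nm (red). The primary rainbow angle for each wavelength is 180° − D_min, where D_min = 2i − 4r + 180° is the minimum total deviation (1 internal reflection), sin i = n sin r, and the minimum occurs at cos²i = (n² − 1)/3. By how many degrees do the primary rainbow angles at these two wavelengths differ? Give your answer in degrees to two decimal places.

At 470 nm (n = 1.338): cos²i = 0.26341 → i = 59.120°, r = 39.899°, D_min = 138.643°, rainbow angle = 41.357°.
At 716 nm (n = 1.330): cos²i = 0.25630 → i = 59.585°, r = 40.422°, D_min = 137.484°, rainbow angle = 42.516°.
Angular width = |41.357° − 42.516°| = 1.160°.

1.16°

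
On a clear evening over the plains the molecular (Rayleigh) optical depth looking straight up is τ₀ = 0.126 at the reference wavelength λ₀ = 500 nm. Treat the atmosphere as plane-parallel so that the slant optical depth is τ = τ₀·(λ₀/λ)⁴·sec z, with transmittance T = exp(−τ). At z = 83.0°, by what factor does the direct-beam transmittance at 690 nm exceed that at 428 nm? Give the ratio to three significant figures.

Airmass: sec 83.0° = 8.2055.
τ(690 nm) = 0.126 × (500/690)⁴ × 8.2055 = 0.126 × 0.2757 × 8.2055 = 0.2851.
τ(428 nm) = 0.126 × (500/428)⁴ × 8.2055 = 0.126 × 1.8625 × 8.2055 = 1.9257.
T(690)/T(428) = exp(τ_B − τ_A) = exp(1.6406) = 5.1582.

5.16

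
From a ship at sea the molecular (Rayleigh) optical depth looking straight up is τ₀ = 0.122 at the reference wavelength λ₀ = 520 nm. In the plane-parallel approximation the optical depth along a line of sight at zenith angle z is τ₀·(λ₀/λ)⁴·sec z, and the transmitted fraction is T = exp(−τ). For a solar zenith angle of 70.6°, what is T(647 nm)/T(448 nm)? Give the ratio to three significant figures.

1.67

Airmass: sec 70.6° = 3.0106.
τ(647 nm) = 0.122 × (520/647)⁴ × 3.0106 = 0.122 × 0.4172 × 3.0106 = 0.1533.
τ(448 nm) = 0.122 × (520/448)⁴ × 3.0106 = 0.122 × 1.8151 × 3.0106 = 0.6667.
T(647)/T(448) = exp(τ_B − τ_A) = exp(0.5134) = 1.6710.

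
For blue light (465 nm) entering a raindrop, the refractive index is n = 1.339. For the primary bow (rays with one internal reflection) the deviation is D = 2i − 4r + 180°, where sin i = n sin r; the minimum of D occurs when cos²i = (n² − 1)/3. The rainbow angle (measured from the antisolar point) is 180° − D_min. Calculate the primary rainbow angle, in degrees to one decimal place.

cos²i = (1.79292 − 1)/3 = 0.26431; i = arccos(0.51411) = 59.062°.
sin r = sin 59.062°/1.339 = 0.64057; r = 39.834°.
D_min = 2·59.062° − 4·39.834° + 180° = 138.786°.
Rainbow angle = 180° − D_min = 41.214°.

41.2°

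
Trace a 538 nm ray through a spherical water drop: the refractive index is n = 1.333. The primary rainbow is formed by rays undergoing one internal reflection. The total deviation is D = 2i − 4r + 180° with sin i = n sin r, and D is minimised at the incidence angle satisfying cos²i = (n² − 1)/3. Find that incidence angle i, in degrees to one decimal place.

59.4°

cos²i = (1.333² − 1)/3 = (1.77689 − 1)/3 = 0.25896.
cos i = 0.50888, so i = 59.410°.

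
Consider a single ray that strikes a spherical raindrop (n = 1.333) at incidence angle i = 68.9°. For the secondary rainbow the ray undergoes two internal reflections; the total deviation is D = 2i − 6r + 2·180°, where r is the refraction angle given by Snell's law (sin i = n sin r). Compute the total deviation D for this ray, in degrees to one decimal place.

231.3°

sin r = sin 68.9° / 1.333 = 0.9330/1.333 = 0.6999; r = 44.42°.
D = 2·68.9° − 6·44.42° + 2·180° = 137.80° − 266.51° + 360° = 231.29°.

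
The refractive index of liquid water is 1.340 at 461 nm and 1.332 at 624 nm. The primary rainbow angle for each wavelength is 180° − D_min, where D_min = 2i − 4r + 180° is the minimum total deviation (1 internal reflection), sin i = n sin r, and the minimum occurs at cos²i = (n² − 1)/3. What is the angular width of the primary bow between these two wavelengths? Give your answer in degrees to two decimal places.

At 461 nm (n = 1.340): cos²i = 0.26520 → i = 59.004°, r = 39.770°, D_min = 138.929°, rainbow angle = 41.071°.
At 624 nm (n = 1.332): cos²i = 0.25807 → i = 59.469°, r = 40.290°, D_min = 137.776°, rainbow angle = 42.224°.
Angular width = |41.071° − 42.224°| = 1.153°.

1.15°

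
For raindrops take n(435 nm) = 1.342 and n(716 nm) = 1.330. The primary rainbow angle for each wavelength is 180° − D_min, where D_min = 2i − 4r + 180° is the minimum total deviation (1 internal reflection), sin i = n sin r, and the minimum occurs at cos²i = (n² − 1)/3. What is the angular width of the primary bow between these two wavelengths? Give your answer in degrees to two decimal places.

At 435 nm (n = 1.342): cos²i = 0.26699 → i = 58.888°, r = 39.641°, D_min = 139.213°, rainbow angle = 40.787°.
At 716 nm (n = 1.330): cos²i = 0.25630 → i = 59.585°, r = 40.422°, D_min = 137.484°, rainbow angle = 42.516°.
Angular width = |40.787° − 42.516°| = 1.729°.

1.73°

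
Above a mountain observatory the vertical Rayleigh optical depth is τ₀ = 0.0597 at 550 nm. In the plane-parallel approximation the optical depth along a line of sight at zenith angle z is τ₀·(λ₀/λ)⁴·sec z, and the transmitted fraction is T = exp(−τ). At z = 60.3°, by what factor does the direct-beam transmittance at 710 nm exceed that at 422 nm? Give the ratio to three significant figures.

1.36

Airmass: sec 60.3° = 2.0183.
τ(710 nm) = 0.0597 × (550/710)⁴ × 2.0183 = 0.0597 × 0.3601 × 2.0183 = 0.0434.
τ(422 nm) = 0.0597 × (550/422)⁴ × 2.0183 = 0.0597 × 2.8854 × 2.0183 = 0.3477.
T(710)/T(422) = exp(τ_B − τ_A) = exp(0.3043) = 1.3557.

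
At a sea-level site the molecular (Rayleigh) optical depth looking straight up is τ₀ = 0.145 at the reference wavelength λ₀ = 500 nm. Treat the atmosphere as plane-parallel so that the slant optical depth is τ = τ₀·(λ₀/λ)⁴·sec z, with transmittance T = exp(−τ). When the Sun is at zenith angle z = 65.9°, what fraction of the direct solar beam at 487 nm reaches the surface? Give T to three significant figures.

0.674

sec 65.9° = 2.4490.
τ = 0.145 × (500/487)⁴ × 2.4490 = 0.145 × 1.1111 × 2.4490 = 0.3946.
T = exp(−0.3946) = 0.6740.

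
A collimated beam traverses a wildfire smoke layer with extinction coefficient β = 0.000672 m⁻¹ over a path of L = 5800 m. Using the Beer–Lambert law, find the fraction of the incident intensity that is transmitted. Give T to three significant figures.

τ = β·L = 0.000672 × 5800 = 3.8976.
T = exp(−3.8976) = 0.0203.

0.0203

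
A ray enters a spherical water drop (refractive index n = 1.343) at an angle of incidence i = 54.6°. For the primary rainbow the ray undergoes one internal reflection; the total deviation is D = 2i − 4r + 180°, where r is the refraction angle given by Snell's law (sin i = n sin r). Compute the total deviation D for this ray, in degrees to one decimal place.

139.7°

sin r = sin 54.6° / 1.343 = 0.8151/1.343 = 0.6069; r = 37.37°.
D = 2·54.6° − 4·37.37° + 180° = 109.20° − 149.48° + 180° = 139.72°.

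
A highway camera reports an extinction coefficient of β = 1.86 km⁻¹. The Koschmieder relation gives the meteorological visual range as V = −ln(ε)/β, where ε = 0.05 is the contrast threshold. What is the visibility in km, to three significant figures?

1.61 km

V = −ln(0.05) / 1.86 = 2.996 / 1.86 = 1.6106 km.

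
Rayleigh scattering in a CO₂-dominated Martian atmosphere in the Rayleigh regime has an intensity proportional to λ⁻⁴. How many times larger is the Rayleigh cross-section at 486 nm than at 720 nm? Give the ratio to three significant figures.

Rayleigh scattering ∝ λ⁻⁴, so the ratio of coefficients is the inverse fourth power of the wavelength ratio.
σ(486)/σ(720) = (720/486)⁴ = (1.4815)⁴ = 4.817.

4.82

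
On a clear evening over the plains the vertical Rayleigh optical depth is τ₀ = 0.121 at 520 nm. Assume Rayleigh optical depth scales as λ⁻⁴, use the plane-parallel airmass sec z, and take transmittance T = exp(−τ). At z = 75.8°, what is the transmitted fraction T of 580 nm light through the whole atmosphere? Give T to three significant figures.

0.727

sec 75.8° = 4.0765.
τ = 0.121 × (520/580)⁴ × 4.0765 = 0.121 × 0.6461 × 4.0765 = 0.3187.
T = exp(−0.3187) = 0.7271.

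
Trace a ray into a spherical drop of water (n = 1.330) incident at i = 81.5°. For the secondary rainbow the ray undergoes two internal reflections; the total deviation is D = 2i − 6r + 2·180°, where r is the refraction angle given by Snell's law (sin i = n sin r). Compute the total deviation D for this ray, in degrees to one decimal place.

sin r = sin 81.5° / 1.330 = 0.9890/1.330 = 0.7436; r = 48.04°.
D = 2·81.5° − 6·48.04° + 2·180° = 163.00° − 288.24° + 360° = 234.76°.

234.8°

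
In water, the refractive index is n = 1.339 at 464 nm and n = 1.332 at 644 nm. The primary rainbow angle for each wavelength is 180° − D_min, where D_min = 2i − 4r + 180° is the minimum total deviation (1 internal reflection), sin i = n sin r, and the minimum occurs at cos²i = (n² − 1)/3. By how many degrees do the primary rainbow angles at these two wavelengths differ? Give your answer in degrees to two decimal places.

At 464 nm (n = 1.339): cos²i = 0.26431 → i = 59.062°, r = 39.834°, D_min = 138.786°, rainbow angle = 41.214°.
At 644 nm (n = 1.332): cos²i = 0.25807 → i = 59.469°, r = 40.290°, D_min = 137.776°, rainbow angle = 42.224°.
Angular width = |41.214° − 42.224°| = 1.010°.

1.01°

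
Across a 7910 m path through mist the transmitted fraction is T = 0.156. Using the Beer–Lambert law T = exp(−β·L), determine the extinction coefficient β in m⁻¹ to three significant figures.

Beer–Lambert: T = exp(−βL) ⇒ β = −ln(T)/L = −ln(0.156)/7910 = 1.8579/7910 = 0.0002349 m⁻¹.

0.000235 m⁻¹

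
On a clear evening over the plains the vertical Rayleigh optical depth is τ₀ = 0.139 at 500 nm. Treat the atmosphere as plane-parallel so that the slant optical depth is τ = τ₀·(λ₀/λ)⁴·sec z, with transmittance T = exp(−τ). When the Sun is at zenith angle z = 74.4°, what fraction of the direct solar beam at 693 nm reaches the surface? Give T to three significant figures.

0.869

sec 74.4° = 3.7186.
τ = 0.139 × (500/693)⁴ × 3.7186 = 0.139 × 0.2710 × 3.7186 = 0.1401.
T = exp(−0.1401) = 0.8693.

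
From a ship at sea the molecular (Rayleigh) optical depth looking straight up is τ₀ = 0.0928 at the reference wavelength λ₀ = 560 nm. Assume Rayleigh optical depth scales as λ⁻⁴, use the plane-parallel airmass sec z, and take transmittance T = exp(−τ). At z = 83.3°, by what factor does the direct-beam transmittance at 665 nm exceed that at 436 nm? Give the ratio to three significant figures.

5.84

Airmass: sec 83.3° = 8.5711.
τ(665 nm) = 0.0928 × (560/665)⁴ × 8.5711 = 0.0928 × 0.5029 × 8.5711 = 0.4000.
τ(436 nm) = 0.0928 × (560/436)⁴ × 8.5711 = 0.0928 × 2.7215 × 8.5711 = 2.1647.
T(665)/T(436) = exp(τ_B − τ_A) = exp(1.7647) = 5.8397.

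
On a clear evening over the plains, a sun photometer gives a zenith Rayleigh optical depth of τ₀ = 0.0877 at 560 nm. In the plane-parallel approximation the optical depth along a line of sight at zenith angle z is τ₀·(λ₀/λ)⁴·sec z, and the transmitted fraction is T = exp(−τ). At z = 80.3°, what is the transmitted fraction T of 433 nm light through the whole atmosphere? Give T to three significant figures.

sec 80.3° = 5.9351.
τ = 0.0877 × (560/433)⁴ × 5.9351 = 0.0877 × 2.7977 × 5.9351 = 1.4562.
T = exp(−1.4562) = 0.2331.

0.233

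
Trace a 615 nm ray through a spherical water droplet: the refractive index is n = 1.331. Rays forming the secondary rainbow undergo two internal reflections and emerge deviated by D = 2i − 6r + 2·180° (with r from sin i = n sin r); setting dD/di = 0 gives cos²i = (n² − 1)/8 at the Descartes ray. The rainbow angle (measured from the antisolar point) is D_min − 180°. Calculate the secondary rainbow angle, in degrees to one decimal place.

50.4°

cos²i = (1.77156 − 1)/8 = 0.09645; i = arccos(0.31056) = 71.907°.
sin r = sin 71.907°/1.331 = 0.71417; r = 45.575°.
D_min = 2·71.907° − 6·45.575° + 360° = 230.365°.
Rainbow angle = D_min − 180° = 50.365°.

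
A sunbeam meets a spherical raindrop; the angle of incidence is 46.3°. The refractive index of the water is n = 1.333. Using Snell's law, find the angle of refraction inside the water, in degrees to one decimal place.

32.8°

Snell: sin θ_r = sin θ_i / n = sin 46.3° / 1.333 = 0.7230 / 1.333 = 0.5424.
θ_r = arcsin(0.5424) = 32.84°.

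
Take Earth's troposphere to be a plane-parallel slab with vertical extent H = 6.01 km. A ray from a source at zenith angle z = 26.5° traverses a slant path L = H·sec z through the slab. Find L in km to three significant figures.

sec z = 1/cos 26.5° = 1.1174.
L = 6.01 × 1.1174 = 6.716 km.

6.72 km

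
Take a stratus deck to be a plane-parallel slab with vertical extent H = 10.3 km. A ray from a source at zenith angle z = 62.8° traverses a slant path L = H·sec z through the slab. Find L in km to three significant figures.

22.5 km

sec z = 1/cos 62.8° = 2.1877.
L = 10.3 × 2.1877 = 22.533 km.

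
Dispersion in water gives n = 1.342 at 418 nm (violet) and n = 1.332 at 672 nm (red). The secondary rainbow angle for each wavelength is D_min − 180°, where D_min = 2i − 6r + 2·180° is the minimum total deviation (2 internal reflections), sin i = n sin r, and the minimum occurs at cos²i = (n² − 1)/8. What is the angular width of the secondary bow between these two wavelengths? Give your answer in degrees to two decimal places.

At 418 nm (n = 1.342): cos²i = 0.10012 → i = 71.554°, r = 44.981°, D_min = 233.222°, rainbow angle = 53.222°.
At 672 nm (n = 1.332): cos²i = 0.09678 → i = 71.875°, r = 45.520°, D_min = 230.628°, rainbow angle = 50.628°.
Angular width = |53.222° − 50.628°| = 2.594°.

2.59°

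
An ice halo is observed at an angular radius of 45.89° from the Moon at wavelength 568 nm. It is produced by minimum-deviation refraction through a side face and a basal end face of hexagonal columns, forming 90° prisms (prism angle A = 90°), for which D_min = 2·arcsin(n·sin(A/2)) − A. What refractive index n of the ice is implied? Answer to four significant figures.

Rearranging: n = sin((D_min + A)/2) / sin(A/2).
(D_min + A)/2 = (45.89° + 90°)/2 = 67.945°.
n = sin 67.945° / sin 45° = 0.9268 / 0.7071 = 1.3107.

1.311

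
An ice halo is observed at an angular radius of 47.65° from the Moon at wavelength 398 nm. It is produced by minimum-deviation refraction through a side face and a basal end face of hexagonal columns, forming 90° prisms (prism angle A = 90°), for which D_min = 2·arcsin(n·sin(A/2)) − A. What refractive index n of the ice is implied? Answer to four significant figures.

1.319

Rearranging: n = sin((D_min + A)/2) / sin(A/2).
(D_min + A)/2 = (47.65° + 90°)/2 = 68.825°.
n = sin 68.825° / sin 45° = 0.9325 / 0.7071 = 1.3187.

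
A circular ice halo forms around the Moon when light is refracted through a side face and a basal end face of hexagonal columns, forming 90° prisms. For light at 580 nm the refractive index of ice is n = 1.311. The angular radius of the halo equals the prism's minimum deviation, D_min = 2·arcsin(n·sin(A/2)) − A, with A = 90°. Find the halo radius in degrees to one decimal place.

n·sin(A/2) = 1.311 × sin 45° = 1.311 × 0.7071 = 0.9270.
D_min = 2·arcsin(0.9270) − 90° = 2 × 67.974° − 90° = 45.949°.

45.9°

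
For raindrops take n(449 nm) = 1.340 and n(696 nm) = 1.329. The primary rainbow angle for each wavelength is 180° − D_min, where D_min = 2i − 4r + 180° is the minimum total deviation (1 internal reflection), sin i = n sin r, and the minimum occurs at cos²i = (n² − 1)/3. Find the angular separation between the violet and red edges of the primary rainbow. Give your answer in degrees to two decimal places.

1.59°

At 449 nm (n = 1.340): cos²i = 0.26520 → i = 59.004°, r = 39.770°, D_min = 138.929°, rainbow angle = 41.071°.
At 696 nm (n = 1.329): cos²i = 0.25541 → i = 59.643°, r = 40.487°, D_min = 137.337°, rainbow angle = 42.663°.
Angular width = |41.071° − 42.663°| = 1.592°.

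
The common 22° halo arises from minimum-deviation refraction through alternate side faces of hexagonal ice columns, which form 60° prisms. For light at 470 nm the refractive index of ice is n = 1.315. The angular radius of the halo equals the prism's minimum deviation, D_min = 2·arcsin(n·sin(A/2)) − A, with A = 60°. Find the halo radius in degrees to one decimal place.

22.2°

n·sin(A/2) = 1.315 × sin 30° = 1.315 × 0.5000 = 0.6575.
D_min = 2·arcsin(0.6575) − 60° = 2 × 41.109° − 60° = 22.219°.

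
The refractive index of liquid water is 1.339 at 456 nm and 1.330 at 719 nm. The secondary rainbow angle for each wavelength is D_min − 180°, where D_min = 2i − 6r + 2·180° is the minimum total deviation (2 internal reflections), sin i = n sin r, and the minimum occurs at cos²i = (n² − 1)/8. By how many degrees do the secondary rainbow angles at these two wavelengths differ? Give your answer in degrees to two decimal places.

2.35°

At 456 nm (n = 1.339): cos²i = 0.09912 → i = 71.650°, r = 45.141°, D_min = 232.451°, rainbow angle = 52.451°.
At 719 nm (n = 1.330): cos²i = 0.09611 → i = 71.940°, r = 45.630°, D_min = 230.101°, rainbow angle = 50.101°.
Angular width = |52.451° − 50.101°| = 2.350°.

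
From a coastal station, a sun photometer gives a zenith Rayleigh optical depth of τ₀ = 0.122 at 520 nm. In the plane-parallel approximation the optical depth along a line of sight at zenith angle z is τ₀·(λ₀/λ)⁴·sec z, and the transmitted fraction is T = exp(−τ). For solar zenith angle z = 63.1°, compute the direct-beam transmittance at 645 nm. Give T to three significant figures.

sec 63.1° = 2.2103.
τ = 0.122 × (520/645)⁴ × 2.2103 = 0.122 × 0.4224 × 2.2103 = 0.1139.
T = exp(−0.1139) = 0.8923.

0.892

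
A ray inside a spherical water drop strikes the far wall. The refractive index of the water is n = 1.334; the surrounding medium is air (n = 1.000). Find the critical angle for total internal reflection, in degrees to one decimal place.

48.6°

sin θ_c = n_air / n = 1.000 / 1.334 = 0.7496.
θ_c = arcsin(0.7496) = 48.56°.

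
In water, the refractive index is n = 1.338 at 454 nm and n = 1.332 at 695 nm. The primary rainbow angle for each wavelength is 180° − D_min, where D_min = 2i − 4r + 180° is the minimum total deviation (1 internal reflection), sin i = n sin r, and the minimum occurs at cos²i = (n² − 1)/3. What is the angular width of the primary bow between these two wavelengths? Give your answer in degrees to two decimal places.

At 454 nm (n = 1.338): cos²i = 0.26341 → i = 59.120°, r = 39.899°, D_min = 138.643°, rainbow angle = 41.357°.
At 695 nm (n = 1.332): cos²i = 0.25807 → i = 59.469°, r = 40.290°, D_min = 137.776°, rainbow angle = 42.224°.
Angular width = |41.357° − 42.224°| = 0.867°.

0.87°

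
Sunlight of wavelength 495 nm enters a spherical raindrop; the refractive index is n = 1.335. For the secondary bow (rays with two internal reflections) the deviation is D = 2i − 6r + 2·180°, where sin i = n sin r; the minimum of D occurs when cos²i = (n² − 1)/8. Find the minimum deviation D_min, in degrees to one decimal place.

cos²i = (1.78222 − 1)/8 = 0.09778; i = arccos(0.31269) = 71.778°.
sin r = sin 71.778°/1.335 = 0.71150; r = 45.357°.
D_min = 2·71.778° − 6·45.357° + 360° = 231.414°.

231.4°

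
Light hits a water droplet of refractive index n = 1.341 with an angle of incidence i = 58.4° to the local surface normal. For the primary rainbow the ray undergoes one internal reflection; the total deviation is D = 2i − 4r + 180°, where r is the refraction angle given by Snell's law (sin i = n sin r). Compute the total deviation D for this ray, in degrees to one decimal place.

139.1°

sin r = sin 58.4° / 1.341 = 0.8517/1.341 = 0.6351; r = 39.43°.
D = 2·58.4° − 4·39.43° + 180° = 116.80° − 157.72° + 180° = 139.08°.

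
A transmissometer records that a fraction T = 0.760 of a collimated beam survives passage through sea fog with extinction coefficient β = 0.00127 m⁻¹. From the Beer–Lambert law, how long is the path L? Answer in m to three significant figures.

216 m

Beer–Lambert: T = exp(−βL) ⇒ L = −ln(T)/β = −ln(0.760)/0.00127 = 0.2744/0.00127 = 216.1 m.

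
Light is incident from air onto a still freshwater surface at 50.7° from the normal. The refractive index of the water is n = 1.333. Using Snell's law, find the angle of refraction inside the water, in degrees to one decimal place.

35.5°

Snell: sin θ_r = sin θ_i / n = sin 50.7° / 1.333 = 0.7738 / 1.333 = 0.5805.
θ_r = arcsin(0.5805) = 35.49°.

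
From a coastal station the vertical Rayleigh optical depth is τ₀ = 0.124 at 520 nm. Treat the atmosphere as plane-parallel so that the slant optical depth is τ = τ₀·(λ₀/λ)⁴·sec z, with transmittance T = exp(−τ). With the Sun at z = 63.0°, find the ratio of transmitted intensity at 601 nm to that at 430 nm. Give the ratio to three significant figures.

1.54

Airmass: sec 63.0° = 2.2027.
τ(601 nm) = 0.124 × (520/601)⁴ × 2.2027 = 0.124 × 0.5604 × 2.2027 = 0.1531.
τ(430 nm) = 0.124 × (520/430)⁴ × 2.2027 = 0.124 × 2.1386 × 2.2027 = 0.5841.
T(601)/T(430) = exp(τ_B − τ_A) = exp(0.4311) = 1.5389.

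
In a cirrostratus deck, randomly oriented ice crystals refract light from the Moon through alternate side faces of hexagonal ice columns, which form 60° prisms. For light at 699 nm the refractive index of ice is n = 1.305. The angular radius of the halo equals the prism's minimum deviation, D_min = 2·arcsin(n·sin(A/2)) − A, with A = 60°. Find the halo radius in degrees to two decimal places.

n·sin(A/2) = 1.305 × sin 30° = 1.305 × 0.5000 = 0.6525.
D_min = 2·arcsin(0.6525) − 60° = 2 × 40.730° − 60° = 21.461°.

21.46°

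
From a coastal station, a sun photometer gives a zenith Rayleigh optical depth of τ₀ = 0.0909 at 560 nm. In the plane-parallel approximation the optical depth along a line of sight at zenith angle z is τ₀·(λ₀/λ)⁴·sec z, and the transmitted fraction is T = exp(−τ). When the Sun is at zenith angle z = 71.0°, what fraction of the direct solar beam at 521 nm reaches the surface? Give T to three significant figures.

sec 71.0° = 3.0716.
τ = 0.0909 × (560/521)⁴ × 3.0716 = 0.0909 × 1.3348 × 3.0716 = 0.3727.
T = exp(−0.3727) = 0.6889.

0.689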